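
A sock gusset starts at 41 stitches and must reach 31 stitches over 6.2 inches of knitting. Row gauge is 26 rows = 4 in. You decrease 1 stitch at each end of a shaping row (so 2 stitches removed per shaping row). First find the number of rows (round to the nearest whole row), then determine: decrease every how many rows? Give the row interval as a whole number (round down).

Decrease every 8th row.

Rows = 6.2 × 6.5 = 40.3 → 40 rows.
Stitches to remove: 10 → 5 shaping rows (at 2 st each).
40 / 5 = 8.00 → every 8 rows.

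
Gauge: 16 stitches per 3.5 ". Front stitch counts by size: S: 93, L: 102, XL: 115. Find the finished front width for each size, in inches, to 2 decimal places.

S 20.34 inches; L 22.31 inches; XL 25.16 inches.

16/3.5 = 4.571 sts per in.
S: 93 / 4.571 = 20.344 → 20.34 in.
L: 102 / 4.571 = 22.312 → 22.31 in.
XL: 115 / 4.571 = 25.156 → 25.16 in.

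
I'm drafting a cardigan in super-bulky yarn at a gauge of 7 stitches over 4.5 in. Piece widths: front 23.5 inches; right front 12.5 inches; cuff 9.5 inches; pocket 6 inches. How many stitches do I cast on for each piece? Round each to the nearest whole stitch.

front 37; right front 19; cuff 15; pocket 9.

Rate = 7/4.5 = 1.556 sts per in.
front: 23.5 × 1.556 = 36.56 → 37.
right front: 12.5 × 1.556 = 19.44 → 19.
cuff: 9.5 × 1.556 = 14.78 → 15.
pocket: 6 × 1.556 = 9.33 → 9.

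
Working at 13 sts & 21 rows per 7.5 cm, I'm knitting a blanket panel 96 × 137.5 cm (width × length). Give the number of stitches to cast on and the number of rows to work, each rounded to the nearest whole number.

Stitch gauge = 13/7.5 = 1.733 sts/cm; 96 × 1.733 = 166.40 → 166 sts.
Row gauge = 21/7.5 = 2.8 rows/cm; 137.5 × 2.8 = 385.00 → 385 rows.

Cast on 166 stitches and work 385 rows.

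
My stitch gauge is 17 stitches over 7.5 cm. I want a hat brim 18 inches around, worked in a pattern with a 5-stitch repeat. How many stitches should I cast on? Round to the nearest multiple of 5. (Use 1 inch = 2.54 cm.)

CO 105 sts.

18 in = 18 × 2.54 = 45.72 cm.
17 / 7.5 = 2.267 sts/cm.
45.72 × 2.267 = 103.63 sts.
→ 105.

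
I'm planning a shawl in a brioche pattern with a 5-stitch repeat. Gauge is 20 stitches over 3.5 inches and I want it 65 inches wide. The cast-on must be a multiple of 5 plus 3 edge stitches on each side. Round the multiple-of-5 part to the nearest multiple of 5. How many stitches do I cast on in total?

20 / 3.5 = 5.714 sts per inch.
65 × 5.714 = 371.43 sts.
Less 6 edge sts → 365.43 for the repeat.
Nearest multiple of 5: 365.
Add back 6 edge sts → 371.

371 stitches.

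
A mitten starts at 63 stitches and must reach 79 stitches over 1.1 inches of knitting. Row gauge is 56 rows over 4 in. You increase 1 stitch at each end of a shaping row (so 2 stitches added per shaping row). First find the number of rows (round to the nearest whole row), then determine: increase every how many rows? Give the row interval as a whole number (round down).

Increase every row.

Rows = 1.1 × 14 = 15.4 → 15 rows.
Stitches to add: 16 → 8 shaping rows (at 2 st each).
15 / 8 = 1.88 → every 1 rows.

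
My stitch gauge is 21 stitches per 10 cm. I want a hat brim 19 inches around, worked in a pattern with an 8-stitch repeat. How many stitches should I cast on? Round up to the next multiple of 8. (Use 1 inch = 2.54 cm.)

CO 104 sts.

19 in = 19 × 2.54 = 48.26 cm.
21 / 10 = 2.1 sts/cm.
48.26 × 2.1 = 101.35 sts.
→ 104.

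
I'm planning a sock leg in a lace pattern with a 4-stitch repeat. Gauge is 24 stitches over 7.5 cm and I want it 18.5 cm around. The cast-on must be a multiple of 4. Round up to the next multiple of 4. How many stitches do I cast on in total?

Cast on 60 stitches.

24 / 7.5 = 3.2 sts per cm.
18.5 × 3.2 = 59.20 sts.
Next multiple of 4: 60.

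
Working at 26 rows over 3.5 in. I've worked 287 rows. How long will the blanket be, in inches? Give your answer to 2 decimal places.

26 rows / 3.5 inch = 7.429 rows per inch.
287 / 7.429 = 38.635 inches.

38.63 inches.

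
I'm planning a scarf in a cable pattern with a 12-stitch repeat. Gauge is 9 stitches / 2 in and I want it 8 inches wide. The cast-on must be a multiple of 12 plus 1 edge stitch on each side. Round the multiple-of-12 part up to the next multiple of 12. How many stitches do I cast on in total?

9 / 2 = 4.5 sts per inch.
8 × 4.5 = 36.00 sts.
Less 2 edge sts → 34.00 for the repeat.
Next multiple of 12: 36.
Add back 2 edge sts → 38.

CO 38 sts.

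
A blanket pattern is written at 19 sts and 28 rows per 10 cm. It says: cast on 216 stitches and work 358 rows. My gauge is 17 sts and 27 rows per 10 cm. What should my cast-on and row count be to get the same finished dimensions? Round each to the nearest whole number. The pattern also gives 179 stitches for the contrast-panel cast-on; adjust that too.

Cast on 193 stitches; work 345 rows; contrast-panel cast-on 160 stitches.

Stitches: 216 × 17/19 = 193.26 → 193.
Rows: 358 × 27/28 = 345.21 → 345.
contrast-panel cast-on: 179 × 17/19 = 160.16 → 160.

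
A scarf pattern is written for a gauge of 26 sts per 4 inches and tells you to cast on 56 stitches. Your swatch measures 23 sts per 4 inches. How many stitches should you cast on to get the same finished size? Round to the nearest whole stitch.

Scale factor = 23 / 26 = 0.885.
56 × 23 / 26 = 49.54 sts.
→ 50 sts.

Cast on 50 stitches.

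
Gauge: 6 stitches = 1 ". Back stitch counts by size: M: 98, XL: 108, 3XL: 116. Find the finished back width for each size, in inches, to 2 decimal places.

M 16.33 inches; XL 18.00 inches; 3XL 19.33 inches.

6/1 = 6 sts per in.
M: 98 / 6 = 16.333 → 16.33 in.
XL: 108 / 6 = 18.000 → 18.00 in.
3XL: 116 / 6 = 19.333 → 19.33 in.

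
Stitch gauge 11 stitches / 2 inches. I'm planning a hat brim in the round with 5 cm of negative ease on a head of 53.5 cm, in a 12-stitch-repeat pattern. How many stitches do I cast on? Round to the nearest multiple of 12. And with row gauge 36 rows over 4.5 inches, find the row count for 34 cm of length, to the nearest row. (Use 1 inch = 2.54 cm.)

Cast on 108 stitches; work 107 rows.

Finished = 53.5 − 5 = 48.5 cm.
48.5 cm × 1/2.54 = 19.09 inches.
11/2 = 5.5 sts per in; 19.09 × 5.5 = 105.02 sts.
Nearest multiple of 12 → 108.
34 cm = 13.39 inches; × 8 = 107.09 → 107 rows.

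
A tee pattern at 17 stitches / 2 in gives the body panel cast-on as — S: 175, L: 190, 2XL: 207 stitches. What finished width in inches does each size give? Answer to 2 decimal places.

S 20.59 inches; L 22.35 inches; 2XL 24.35 inches.

17/2 = 8.5 sts per in.
S: 175 / 8.5 = 20.588 → 20.59 in.
L: 190 / 8.5 = 22.353 → 22.35 in.
2XL: 207 / 8.5 = 24.353 → 24.35 in.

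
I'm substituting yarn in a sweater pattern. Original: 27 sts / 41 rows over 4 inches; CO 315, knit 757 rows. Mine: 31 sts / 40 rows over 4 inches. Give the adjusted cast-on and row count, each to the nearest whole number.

Cast on 362 stitches; work 739 rows.

Stitches: 315 × 31/27 = 361.67 → 362.
Rows: 757 × 40/41 = 738.54 → 739.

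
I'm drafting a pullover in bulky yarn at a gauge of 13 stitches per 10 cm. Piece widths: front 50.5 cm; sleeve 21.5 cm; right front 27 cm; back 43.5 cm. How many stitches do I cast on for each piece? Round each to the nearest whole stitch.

Rate = 13/10 = 1.3 sts per cm.
front: 50.5 × 1.3 = 65.65 → 66.
sleeve: 21.5 × 1.3 = 27.95 → 28.
right front: 27 × 1.3 = 35.10 → 35.
back: 43.5 × 1.3 = 56.55 → 57.

front 66; sleeve 28; right front 35; back 57.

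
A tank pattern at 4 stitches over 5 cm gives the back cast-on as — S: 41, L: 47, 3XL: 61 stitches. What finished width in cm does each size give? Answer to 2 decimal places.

4/5 = 0.8 sts per cm.
S: 41 / 0.8 = 51.250 → 51.25 cm.
L: 47 / 0.8 = 58.750 → 58.75 cm.
3XL: 61 / 0.8 = 76.250 → 76.25 cm.

S 51.25 cm; L 58.75 cm; 3XL 76.25 cm.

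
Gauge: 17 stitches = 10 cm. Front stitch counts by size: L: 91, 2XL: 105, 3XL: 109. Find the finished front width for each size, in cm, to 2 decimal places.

17/10 = 1.7 sts per cm.
L: 91 / 1.7 = 53.529 → 53.53 cm.
2XL: 105 / 1.7 = 61.765 → 61.76 cm.
3XL: 109 / 1.7 = 64.118 → 64.12 cm.

L 53.53 cm; 2XL 61.76 cm; 3XL 64.12 cm.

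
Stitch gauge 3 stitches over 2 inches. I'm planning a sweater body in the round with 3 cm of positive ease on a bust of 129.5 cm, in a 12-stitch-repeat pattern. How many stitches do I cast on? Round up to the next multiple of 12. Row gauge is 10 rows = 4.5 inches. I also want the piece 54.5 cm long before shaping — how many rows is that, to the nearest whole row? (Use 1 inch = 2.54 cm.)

Finished = 129.5 + 3 = 132.5 cm.
132.5 cm × 1/2.54 = 52.17 inches.
3/2 = 1.5 sts per in; 52.17 × 1.5 = 78.25 sts.
Next multiple of 12 → 84.
54.5 cm = 21.46 inches; × 2.222 = 47.68 → 48 rows.

Cast on 84 stitches; work 48 rows.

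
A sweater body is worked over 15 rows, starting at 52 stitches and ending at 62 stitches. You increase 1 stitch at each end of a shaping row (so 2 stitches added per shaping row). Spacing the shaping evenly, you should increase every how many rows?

Increase every 3rd row.

Stitches to add: |62 − 52| = 10.
Shaping rows needed: 10 / 2 = 5.
15 rows / 5 = every 3 rows.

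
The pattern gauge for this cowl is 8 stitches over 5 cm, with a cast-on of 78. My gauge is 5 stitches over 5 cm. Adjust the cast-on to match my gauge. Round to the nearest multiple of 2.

Scale factor = 5 / 8 = 0.625.
78 × 5 / 8 = 48.75 sts.
→ 48 sts.

48 stitches.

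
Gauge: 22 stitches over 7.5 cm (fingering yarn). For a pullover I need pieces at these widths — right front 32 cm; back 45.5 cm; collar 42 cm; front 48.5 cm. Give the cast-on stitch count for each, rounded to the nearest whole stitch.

right front 94; back 133; collar 123; front 142.

Rate = 22/7.5 = 2.933 sts per cm.
right front: 32 × 2.933 = 93.87 → 94.
back: 45.5 × 2.933 = 133.47 → 133.
collar: 42 × 2.933 = 123.20 → 123.
front: 48.5 × 2.933 = 142.27 → 142.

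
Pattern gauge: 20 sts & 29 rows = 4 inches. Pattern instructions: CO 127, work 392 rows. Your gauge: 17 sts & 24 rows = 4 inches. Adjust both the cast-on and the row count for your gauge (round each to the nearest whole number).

Stitches: 127 × 17/20 = 107.95 → 108.
Rows: 392 × 24/29 = 324.41 → 324.

Cast on 108 stitches; work 324 rows.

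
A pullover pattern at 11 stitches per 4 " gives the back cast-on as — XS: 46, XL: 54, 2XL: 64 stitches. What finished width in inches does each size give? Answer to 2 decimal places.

XS 16.73 inches; XL 19.64 inches; 2XL 23.27 inches.

11/4 = 2.75 sts per in.
XS: 46 / 2.75 = 16.727 → 16.73 in.
XL: 54 / 2.75 = 19.636 → 19.64 in.
2XL: 64 / 2.75 = 23.273 → 23.27 in.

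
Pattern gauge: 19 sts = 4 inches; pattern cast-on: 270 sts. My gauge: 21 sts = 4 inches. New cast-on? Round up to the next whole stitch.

Scale factor = 21 / 19 = 1.105.
270 × 21 / 19 = 298.42 sts.
→ 299 sts.

299 stitches.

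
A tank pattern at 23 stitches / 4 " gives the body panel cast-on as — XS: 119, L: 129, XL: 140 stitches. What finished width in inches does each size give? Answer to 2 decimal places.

XS 20.70 inches; L 22.43 inches; XL 24.35 inches.

23/4 = 5.75 sts per in.
XS: 119 / 5.75 = 20.696 → 20.70 in.
L: 129 / 5.75 = 22.435 → 22.43 in.
XL: 140 / 5.75 = 24.348 → 24.35 in.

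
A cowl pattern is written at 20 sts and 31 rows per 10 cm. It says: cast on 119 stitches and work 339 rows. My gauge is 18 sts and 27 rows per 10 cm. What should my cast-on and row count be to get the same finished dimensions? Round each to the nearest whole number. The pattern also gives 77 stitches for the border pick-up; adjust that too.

Cast on 107 stitches; work 295 rows; border pick-up 69 stitches.

Stitches: 119 × 18/20 = 107.10 → 107.
Rows: 339 × 27/31 = 295.26 → 295.
border pick-up: 77 × 18/20 = 69.30 → 69.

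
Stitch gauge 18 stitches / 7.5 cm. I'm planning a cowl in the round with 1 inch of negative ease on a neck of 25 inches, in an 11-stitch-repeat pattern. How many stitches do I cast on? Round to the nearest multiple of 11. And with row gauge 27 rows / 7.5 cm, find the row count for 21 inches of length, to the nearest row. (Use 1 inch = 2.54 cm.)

Cast on 143 stitches; work 192 rows.

Finished = 25 − 1 = 24 inches.
24 inches × 2.54 = 60.96 cm.
18/7.5 = 2.4 sts per cm; 60.96 × 2.4 = 146.30 sts.
Nearest multiple of 11 → 143.
21 inches = 53.34 cm; × 3.6 = 192.02 → 192 rows.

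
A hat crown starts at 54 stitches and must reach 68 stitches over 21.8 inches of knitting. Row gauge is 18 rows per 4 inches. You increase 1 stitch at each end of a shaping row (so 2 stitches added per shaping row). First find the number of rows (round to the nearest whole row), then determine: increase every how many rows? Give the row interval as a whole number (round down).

Rows = 21.8 × 4.5 = 98.1 → 98 rows.
Stitches to add: 14 → 7 shaping rows (at 2 st each).
98 / 7 = 14.00 → every 14 rows.

Increase every 14th row.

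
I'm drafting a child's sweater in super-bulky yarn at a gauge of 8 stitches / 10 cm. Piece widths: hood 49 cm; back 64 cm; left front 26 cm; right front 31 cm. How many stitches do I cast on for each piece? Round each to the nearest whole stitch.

Rate = 8/10 = 0.8 sts per cm.
hood: 49 × 0.8 = 39.20 → 39.
back: 64 × 0.8 = 51.20 → 51.
left front: 26 × 0.8 = 20.80 → 21.
right front: 31 × 0.8 = 24.80 → 25.

hood 39; back 51; left front 21; right front 25.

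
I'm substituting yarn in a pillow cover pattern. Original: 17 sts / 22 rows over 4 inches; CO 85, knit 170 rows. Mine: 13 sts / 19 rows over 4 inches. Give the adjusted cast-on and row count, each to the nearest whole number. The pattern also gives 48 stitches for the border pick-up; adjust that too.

Stitches: 85 × 13/17 = 65.00 → 65.
Rows: 170 × 19/22 = 146.82 → 147.
border pick-up: 48 × 13/17 = 36.71 → 37.

Cast on 65 stitches; work 147 rows; border pick-up 37 stitches.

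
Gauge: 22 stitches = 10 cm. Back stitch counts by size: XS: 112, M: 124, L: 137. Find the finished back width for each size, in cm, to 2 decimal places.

XS 50.91 cm; M 56.36 cm; L 62.27 cm.

22/10 = 2.2 sts per cm.
XS: 112 / 2.2 = 50.909 → 50.91 cm.
M: 124 / 2.2 = 56.364 → 56.36 cm.
L: 137 / 2.2 = 62.273 → 62.27 cm.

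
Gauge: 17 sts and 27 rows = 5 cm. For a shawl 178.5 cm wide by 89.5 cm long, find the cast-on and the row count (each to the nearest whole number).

Cast on 607 stitches and work 483 rows.

Stitch gauge = 17/5 = 3.4 sts/cm; 178.5 × 3.4 = 606.90 → 607 sts.
Row gauge = 27/5 = 5.4 rows/cm; 89.5 × 5.4 = 483.30 → 483 rows.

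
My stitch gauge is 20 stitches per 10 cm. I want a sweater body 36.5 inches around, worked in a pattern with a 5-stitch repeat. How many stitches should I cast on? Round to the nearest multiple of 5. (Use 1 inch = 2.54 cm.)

CO 185 sts.

36.5 in = 36.5 × 2.54 = 92.71 cm.
20 / 10 = 2 sts/cm.
92.71 × 2 = 185.42 sts.
→ 185.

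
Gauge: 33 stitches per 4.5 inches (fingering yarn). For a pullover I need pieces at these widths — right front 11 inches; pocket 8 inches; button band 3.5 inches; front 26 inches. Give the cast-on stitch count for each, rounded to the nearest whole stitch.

Rate = 33/4.5 = 7.333 sts per in.
right front: 11 × 7.333 = 80.67 → 81.
pocket: 8 × 7.333 = 58.67 → 59.
button band: 3.5 × 7.333 = 25.67 → 26.
front: 26 × 7.333 = 190.67 → 191.

right front 81; pocket 59; button band 26; front 191.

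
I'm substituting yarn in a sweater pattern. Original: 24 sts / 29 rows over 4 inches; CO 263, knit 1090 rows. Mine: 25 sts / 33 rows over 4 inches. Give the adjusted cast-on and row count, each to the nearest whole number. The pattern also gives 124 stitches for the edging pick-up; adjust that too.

Cast on 274 stitches; work 1240 rows; edging pick-up 129 stitches.

Stitches: 263 × 25/24 = 273.96 → 274.
Rows: 1090 × 33/29 = 1240.34 → 1240.
edging pick-up: 124 × 25/24 = 129.17 → 129.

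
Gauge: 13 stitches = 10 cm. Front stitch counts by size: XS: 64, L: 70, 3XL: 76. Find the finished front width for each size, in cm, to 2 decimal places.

13/10 = 1.3 sts per cm.
XS: 64 / 1.3 = 49.231 → 49.23 cm.
L: 70 / 1.3 = 53.846 → 53.85 cm.
3XL: 76 / 1.3 = 58.462 → 58.46 cm.

XS 49.23 cm; L 53.85 cm; 3XL 58.46 cm.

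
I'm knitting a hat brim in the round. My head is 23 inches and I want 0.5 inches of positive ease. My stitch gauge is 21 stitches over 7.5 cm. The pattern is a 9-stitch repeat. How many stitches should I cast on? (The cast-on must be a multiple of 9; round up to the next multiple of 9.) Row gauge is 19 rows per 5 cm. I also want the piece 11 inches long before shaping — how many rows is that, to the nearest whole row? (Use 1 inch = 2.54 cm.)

Cast on 171 stitches; work 106 rows.

Finished = 23 + 0.5 = 23.5 inches.
23.5 inches × 2.54 = 59.69 cm.
21/7.5 = 2.8 sts per cm; 59.69 × 2.8 = 167.13 sts.
Next multiple of 9 → 171.
11 inches = 27.94 cm; × 3.8 = 106.17 → 106 rows.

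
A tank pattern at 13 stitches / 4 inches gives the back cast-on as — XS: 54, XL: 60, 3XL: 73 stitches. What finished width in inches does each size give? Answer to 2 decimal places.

13/4 = 3.25 sts per in.
XS: 54 / 3.25 = 16.615 → 16.62 in.
XL: 60 / 3.25 = 18.462 → 18.46 in.
3XL: 73 / 3.25 = 22.462 → 22.46 in.

XS 16.62 inches; XL 18.46 inches; 3XL 22.46 inches.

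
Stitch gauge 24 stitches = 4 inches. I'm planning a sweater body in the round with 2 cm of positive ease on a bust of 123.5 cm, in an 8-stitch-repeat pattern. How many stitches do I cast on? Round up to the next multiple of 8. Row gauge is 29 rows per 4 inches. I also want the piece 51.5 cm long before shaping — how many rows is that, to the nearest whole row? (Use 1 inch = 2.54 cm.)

Cast on 304 stitches; work 147 rows.

Finished = 123.5 + 2 = 125.5 cm.
125.5 cm × 1/2.54 = 49.41 inches.
24/4 = 6 sts per in; 49.41 × 6 = 296.46 sts.
Next multiple of 8 → 304.
51.5 cm = 20.28 inches; × 7.25 = 147.00 → 147 rows.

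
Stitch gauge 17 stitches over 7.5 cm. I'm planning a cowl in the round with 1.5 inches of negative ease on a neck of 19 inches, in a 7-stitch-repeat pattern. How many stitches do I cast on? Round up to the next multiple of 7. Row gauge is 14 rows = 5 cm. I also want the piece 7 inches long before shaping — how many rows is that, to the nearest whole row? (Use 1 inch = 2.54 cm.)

Finished = 19 − 1.5 = 17.5 inches.
17.5 inches × 2.54 = 44.45 cm.
17/7.5 = 2.267 sts per cm; 44.45 × 2.267 = 100.75 sts.
Next multiple of 7 → 105.
7 inches = 17.78 cm; × 2.8 = 49.78 → 50 rows.

Cast on 105 stitches; work 50 rows.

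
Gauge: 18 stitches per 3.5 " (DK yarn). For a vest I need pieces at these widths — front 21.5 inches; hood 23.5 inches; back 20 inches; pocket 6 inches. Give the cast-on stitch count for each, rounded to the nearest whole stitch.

front 111; hood 121; back 103; pocket 31.

Rate = 18/3.5 = 5.143 sts per in.
front: 21.5 × 5.143 = 110.57 → 111.
hood: 23.5 × 5.143 = 120.86 → 121.
back: 20 × 5.143 = 102.86 → 103.
pocket: 6 × 5.143 = 30.86 → 31.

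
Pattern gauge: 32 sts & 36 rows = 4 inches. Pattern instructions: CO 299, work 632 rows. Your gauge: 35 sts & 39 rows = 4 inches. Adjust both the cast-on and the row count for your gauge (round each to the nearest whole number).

Stitches: 299 × 35/32 = 327.03 → 327.
Rows: 632 × 39/36 = 684.67 → 685.

Cast on 327 stitches; work 685 rows.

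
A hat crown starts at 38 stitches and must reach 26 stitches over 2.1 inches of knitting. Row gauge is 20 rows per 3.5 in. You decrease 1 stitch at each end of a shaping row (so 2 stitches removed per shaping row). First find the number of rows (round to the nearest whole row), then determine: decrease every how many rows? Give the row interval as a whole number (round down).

Rows = 2.1 × 5.714 = 12.0 → 12 rows.
Stitches to remove: 12 → 6 shaping rows (at 2 st each).
12 / 6 = 2.00 → every 2 rows.

Decrease every 2nd row.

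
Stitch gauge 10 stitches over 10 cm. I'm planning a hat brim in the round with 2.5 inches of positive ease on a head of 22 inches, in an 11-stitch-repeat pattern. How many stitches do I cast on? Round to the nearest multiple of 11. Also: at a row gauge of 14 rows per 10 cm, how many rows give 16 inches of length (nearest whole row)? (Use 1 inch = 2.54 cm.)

Cast on 66 stitches; work 57 rows.

Finished = 22 + 2.5 = 24.5 inches.
24.5 inches × 2.54 = 62.23 cm.
10/10 = 1 sts per cm; 62.23 × 1 = 62.23 sts.
Nearest multiple of 11 → 66.
16 inches = 40.64 cm; × 1.4 = 56.90 → 57 rows.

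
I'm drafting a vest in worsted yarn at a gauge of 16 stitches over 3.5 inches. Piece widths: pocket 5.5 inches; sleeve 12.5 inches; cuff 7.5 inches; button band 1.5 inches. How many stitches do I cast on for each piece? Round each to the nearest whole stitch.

pocket 25; sleeve 57; cuff 34; button band 7.

Rate = 16/3.5 = 4.571 sts per in.
pocket: 5.5 × 4.571 = 25.14 → 25.
sleeve: 12.5 × 4.571 = 57.14 → 57.
cuff: 7.5 × 4.571 = 34.29 → 34.
button band: 1.5 × 4.571 = 6.86 → 7.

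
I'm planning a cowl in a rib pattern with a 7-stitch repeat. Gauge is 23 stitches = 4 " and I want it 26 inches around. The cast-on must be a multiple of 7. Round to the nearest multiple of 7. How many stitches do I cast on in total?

23 / 4 = 5.75 sts per inch.
26 × 5.75 = 149.50 sts.
Nearest multiple of 7: 147.

Cast on 147 stitches.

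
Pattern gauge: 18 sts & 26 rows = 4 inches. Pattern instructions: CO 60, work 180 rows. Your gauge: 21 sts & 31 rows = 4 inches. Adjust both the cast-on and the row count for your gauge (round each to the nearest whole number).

Stitches: 60 × 21/18 = 70.00 → 70.
Rows: 180 × 31/26 = 214.62 → 215.

Cast on 70 stitches; work 215 rows.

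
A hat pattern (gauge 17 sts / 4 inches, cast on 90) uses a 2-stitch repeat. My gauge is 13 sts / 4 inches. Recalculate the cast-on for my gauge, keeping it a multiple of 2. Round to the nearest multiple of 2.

90 × 13 / 17 = 68.82.
Nearest multiple of 2: 68.

68 stitches.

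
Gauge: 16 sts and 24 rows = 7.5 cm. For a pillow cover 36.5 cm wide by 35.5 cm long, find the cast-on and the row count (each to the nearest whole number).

Cast on 78 stitches and work 114 rows.

Stitch gauge = 16/7.5 = 2.133 sts/cm; 36.5 × 2.133 = 77.87 → 78 sts.
Row gauge = 24/7.5 = 3.2 rows/cm; 35.5 × 3.2 = 113.60 → 114 rows.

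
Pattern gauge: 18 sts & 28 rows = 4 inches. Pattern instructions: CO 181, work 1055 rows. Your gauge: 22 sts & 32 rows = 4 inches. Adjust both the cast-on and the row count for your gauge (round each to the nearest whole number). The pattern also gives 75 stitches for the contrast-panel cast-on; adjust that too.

Stitches: 181 × 22/18 = 221.22 → 221.
Rows: 1055 × 32/28 = 1205.71 → 1206.
contrast-panel cast-on: 75 × 22/18 = 91.67 → 92.

Cast on 221 stitches; work 1206 rows; contrast-panel cast-on 92 stitches.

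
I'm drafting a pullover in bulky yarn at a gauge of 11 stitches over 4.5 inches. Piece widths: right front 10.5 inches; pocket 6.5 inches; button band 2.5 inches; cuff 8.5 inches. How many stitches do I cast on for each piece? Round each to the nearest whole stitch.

Rate = 11/4.5 = 2.444 sts per in.
right front: 10.5 × 2.444 = 25.67 → 26.
pocket: 6.5 × 2.444 = 15.89 → 16.
button band: 2.5 × 2.444 = 6.11 → 6.
cuff: 8.5 × 2.444 = 20.78 → 21.

right front 26; pocket 16; button band 6; cuff 21.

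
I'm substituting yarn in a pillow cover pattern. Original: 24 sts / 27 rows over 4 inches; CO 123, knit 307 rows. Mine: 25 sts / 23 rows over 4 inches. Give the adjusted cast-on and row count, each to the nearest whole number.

Cast on 128 stitches; work 262 rows.

Stitches: 123 × 25/24 = 128.12 → 128.
Rows: 307 × 23/27 = 261.52 → 262.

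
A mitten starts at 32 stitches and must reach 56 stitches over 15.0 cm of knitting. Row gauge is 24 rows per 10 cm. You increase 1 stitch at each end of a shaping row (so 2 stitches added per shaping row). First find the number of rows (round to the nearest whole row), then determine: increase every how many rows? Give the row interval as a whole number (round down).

Increase every 3rd row.

Rows = 15.0 × 2.4 = 36.0 → 36 rows.
Stitches to add: 24 → 12 shaping rows (at 2 st each).
36 / 12 = 3.00 → every 3 rows.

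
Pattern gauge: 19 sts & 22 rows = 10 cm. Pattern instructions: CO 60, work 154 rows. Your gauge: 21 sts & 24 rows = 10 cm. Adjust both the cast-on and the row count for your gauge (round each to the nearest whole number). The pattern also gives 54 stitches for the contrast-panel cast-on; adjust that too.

Stitches: 60 × 21/19 = 66.32 → 66.
Rows: 154 × 24/22 = 168.00 → 168.
contrast-panel cast-on: 54 × 21/19 = 59.68 → 60.

Cast on 66 stitches; work 168 rows; contrast-panel cast-on 60 stitches.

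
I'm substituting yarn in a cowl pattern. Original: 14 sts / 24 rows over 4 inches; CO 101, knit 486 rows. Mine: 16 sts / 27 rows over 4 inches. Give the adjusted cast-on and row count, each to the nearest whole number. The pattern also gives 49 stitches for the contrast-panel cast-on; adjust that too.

Stitches: 101 × 16/14 = 115.43 → 115.
Rows: 486 × 27/24 = 546.75 → 547.
contrast-panel cast-on: 49 × 16/14 = 56.00 → 56.

Cast on 115 stitches; work 547 rows; contrast-panel cast-on 56 stitches.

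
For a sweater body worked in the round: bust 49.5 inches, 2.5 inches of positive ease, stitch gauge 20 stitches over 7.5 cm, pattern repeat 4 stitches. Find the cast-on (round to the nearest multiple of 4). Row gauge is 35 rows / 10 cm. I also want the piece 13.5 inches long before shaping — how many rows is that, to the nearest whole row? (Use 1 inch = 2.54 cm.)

Cast on 352 stitches; work 120 rows.

Finished = 49.5 + 2.5 = 52 inches.
52 inches × 2.54 = 132.08 cm.
20/7.5 = 2.667 sts per cm; 132.08 × 2.667 = 352.21 sts.
Nearest multiple of 4 → 352.
13.5 inches = 34.29 cm; × 3.5 = 120.02 → 120 rows.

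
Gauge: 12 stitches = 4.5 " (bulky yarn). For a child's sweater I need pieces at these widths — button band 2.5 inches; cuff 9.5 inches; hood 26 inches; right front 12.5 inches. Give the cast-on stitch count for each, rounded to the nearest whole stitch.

Rate = 12/4.5 = 2.667 sts per in.
button band: 2.5 × 2.667 = 6.67 → 7.
cuff: 9.5 × 2.667 = 25.33 → 25.
hood: 26 × 2.667 = 69.33 → 69.
right front: 12.5 × 2.667 = 33.33 → 33.

button band 7; cuff 25; hood 69; right front 33.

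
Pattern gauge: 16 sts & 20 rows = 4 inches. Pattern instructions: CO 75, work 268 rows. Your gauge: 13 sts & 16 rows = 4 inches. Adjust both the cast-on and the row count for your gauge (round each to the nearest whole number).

Stitches: 75 × 13/16 = 60.94 → 61.
Rows: 268 × 16/20 = 214.40 → 214.

Cast on 61 stitches; work 214 rows.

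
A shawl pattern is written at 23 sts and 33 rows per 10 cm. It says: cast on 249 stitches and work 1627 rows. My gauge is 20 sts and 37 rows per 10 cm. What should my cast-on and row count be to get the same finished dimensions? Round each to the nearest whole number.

Cast on 217 stitches; work 1824 rows.

Stitches: 249 × 20/23 = 216.52 → 217.
Rows: 1627 × 37/33 = 1824.21 → 1824.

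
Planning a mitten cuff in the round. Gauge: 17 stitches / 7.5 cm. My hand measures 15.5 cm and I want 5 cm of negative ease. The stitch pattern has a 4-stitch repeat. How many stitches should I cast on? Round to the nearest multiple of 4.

Finished = 15.5 − 5 = 10.5 cm.
17 / 7.5 = 2.267 sts/cm.
10.5 × 2.267 = 23.80 sts.
Nearest multiple of 4: 24.

Cast on 24 stitches.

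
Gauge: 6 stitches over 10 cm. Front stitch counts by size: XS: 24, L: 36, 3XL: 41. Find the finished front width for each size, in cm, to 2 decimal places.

XS 40.00 cm; L 60.00 cm; 3XL 68.33 cm.

6/10 = 0.6 sts per cm.
XS: 24 / 0.6 = 40.000 → 40.00 cm.
L: 36 / 0.6 = 60.000 → 60.00 cm.
3XL: 41 / 0.6 = 68.333 → 68.33 cm.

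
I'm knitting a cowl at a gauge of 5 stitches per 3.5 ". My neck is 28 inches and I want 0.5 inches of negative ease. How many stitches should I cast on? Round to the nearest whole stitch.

Finished = 28 − 0.5 = 27.5 in.
5 / 3.5 = 1.429 sts per inch.
27.50 × 1.429 = 39.29 sts.
→ 39 sts.

39 stitches.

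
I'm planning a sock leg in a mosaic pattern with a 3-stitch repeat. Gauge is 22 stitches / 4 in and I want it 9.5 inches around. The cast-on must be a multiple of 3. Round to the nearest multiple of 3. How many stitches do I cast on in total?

51 stitches.

22 / 4 = 5.5 sts per inch.
9.5 × 5.5 = 52.25 sts.
Nearest multiple of 3: 51.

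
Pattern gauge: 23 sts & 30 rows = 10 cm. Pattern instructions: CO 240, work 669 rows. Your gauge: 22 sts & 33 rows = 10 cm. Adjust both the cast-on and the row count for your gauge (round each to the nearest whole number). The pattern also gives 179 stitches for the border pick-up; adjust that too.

Cast on 230 stitches; work 736 rows; border pick-up 171 stitches.

Stitches: 240 × 22/23 = 229.57 → 230.
Rows: 669 × 33/30 = 735.90 → 736.
border pick-up: 179 × 22/23 = 171.22 → 171.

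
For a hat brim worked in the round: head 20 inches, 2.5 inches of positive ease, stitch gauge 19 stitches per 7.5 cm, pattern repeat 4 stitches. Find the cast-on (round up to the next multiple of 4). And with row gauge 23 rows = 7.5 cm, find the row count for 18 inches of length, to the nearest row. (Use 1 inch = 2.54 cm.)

Finished = 20 + 2.5 = 22.5 inches.
22.5 inches × 2.54 = 57.15 cm.
19/7.5 = 2.533 sts per cm; 57.15 × 2.533 = 144.78 sts.
Next multiple of 4 → 148.
18 inches = 45.72 cm; × 3.067 = 140.21 → 140 rows.

Cast on 148 stitches; work 140 rows.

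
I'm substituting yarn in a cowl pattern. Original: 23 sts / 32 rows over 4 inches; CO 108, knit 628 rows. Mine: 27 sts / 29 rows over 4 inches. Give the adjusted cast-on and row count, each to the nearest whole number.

Stitches: 108 × 27/23 = 126.78 → 127.
Rows: 628 × 29/32 = 569.12 → 569.

Cast on 127 stitches; work 569 rows.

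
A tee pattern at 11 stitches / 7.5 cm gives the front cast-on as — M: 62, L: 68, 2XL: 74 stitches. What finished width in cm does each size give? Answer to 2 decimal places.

M 42.27 cm; L 46.36 cm; 2XL 50.45 cm.

11/7.5 = 1.467 sts per cm.
M: 62 / 1.467 = 42.273 → 42.27 cm.
L: 68 / 1.467 = 46.364 → 46.36 cm.
2XL: 74 / 1.467 = 50.455 → 50.45 cm.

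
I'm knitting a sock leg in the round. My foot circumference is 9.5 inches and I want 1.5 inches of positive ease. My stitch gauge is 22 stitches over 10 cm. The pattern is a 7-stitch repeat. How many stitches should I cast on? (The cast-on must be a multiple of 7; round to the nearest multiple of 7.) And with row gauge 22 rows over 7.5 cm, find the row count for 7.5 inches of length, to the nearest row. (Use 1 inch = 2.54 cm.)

Finished = 9.5 + 1.5 = 11 inches.
11 inches × 2.54 = 27.94 cm.
22/10 = 2.2 sts per cm; 27.94 × 2.2 = 61.47 sts.
Nearest multiple of 7 → 63.
7.5 inches = 19.05 cm; × 2.933 = 55.88 → 56 rows.

Cast on 63 stitches; work 56 rows.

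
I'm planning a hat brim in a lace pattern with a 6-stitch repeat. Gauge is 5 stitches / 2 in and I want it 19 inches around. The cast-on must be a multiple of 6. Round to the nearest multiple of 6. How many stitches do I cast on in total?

5 / 2 = 2.5 sts per inch.
19 × 2.5 = 47.50 sts.
Nearest multiple of 6: 48.

CO 48 sts.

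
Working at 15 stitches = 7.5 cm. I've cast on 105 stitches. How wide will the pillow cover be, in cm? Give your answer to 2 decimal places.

15 stitches / 7.5 cm = 2 stitches per cm.
105 / 2 = 52.500 cm.

52.50 cm.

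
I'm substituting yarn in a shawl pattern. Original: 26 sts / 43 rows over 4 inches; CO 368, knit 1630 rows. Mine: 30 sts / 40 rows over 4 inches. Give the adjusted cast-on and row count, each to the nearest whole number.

Cast on 425 stitches; work 1516 rows.

Stitches: 368 × 30/26 = 424.62 → 425.
Rows: 1630 × 40/43 = 1516.28 → 1516.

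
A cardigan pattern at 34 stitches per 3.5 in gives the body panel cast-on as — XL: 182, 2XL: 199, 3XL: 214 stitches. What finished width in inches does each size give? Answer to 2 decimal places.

XL 18.74 inches; 2XL 20.49 inches; 3XL 22.03 inches.

34/3.5 = 9.714 sts per in.
XL: 182 / 9.714 = 18.735 → 18.74 in.
2XL: 199 / 9.714 = 20.485 → 20.49 in.
3XL: 214 / 9.714 = 22.029 → 22.03 in.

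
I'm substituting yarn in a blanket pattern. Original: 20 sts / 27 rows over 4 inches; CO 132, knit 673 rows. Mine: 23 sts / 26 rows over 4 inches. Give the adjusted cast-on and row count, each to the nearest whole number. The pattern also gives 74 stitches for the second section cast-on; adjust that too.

Stitches: 132 × 23/20 = 151.80 → 152.
Rows: 673 × 26/27 = 648.07 → 648.
second section cast-on: 74 × 23/20 = 85.10 → 85.

Cast on 152 stitches; work 648 rows; second section cast-on 85 stitches.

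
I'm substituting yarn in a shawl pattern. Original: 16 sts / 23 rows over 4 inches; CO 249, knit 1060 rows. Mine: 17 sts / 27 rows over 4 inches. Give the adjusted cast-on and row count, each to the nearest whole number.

Cast on 265 stitches; work 1244 rows.

Stitches: 249 × 17/16 = 264.56 → 265.
Rows: 1060 × 27/23 = 1244.35 → 1244.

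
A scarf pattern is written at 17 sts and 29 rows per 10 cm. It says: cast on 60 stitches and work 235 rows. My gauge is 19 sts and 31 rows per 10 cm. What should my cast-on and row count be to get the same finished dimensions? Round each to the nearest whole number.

Cast on 67 stitches; work 251 rows.

Stitches: 60 × 19/17 = 67.06 → 67.
Rows: 235 × 31/29 = 251.21 → 251.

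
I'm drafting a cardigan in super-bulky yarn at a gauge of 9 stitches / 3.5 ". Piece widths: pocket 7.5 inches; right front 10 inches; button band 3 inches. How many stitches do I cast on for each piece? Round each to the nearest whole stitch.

Rate = 9/3.5 = 2.571 sts per in.
pocket: 7.5 × 2.571 = 19.29 → 19.
right front: 10 × 2.571 = 25.71 → 26.
button band: 3 × 2.571 = 7.71 → 8.

pocket 19; right front 26; button band 8.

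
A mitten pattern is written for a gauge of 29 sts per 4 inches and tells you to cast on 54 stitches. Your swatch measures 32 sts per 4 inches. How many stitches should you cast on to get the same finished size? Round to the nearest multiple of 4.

CO 60 sts.

Scale factor = 32 / 29 = 1.103.
54 × 32 / 29 = 59.59 sts.
→ 60 sts.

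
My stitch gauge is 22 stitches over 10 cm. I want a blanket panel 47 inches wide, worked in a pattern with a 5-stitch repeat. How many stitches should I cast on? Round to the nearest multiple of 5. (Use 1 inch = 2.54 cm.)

47 in = 47 × 2.54 = 119.38 cm.
22 / 10 = 2.2 sts/cm.
119.38 × 2.2 = 262.64 sts.
→ 265.

265 stitches.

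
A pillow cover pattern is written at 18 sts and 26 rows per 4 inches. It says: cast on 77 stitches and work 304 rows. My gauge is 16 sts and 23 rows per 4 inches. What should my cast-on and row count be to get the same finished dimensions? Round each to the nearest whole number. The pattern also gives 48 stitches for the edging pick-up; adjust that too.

Stitches: 77 × 16/18 = 68.44 → 68.
Rows: 304 × 23/26 = 268.92 → 269.
edging pick-up: 48 × 16/18 = 42.67 → 43.

Cast on 68 stitches; work 269 rows; edging pick-up 43 stitches.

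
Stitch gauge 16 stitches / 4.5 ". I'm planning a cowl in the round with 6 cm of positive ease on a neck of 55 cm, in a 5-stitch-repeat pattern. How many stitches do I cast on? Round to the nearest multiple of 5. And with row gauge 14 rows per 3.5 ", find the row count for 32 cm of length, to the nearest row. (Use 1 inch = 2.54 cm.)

Cast on 85 stitches; work 50 rows.

Finished = 55 + 6 = 61 cm.
61 cm × 1/2.54 = 24.02 inches.
16/4.5 = 3.556 sts per in; 24.02 × 3.556 = 85.39 sts.
Nearest multiple of 5 → 85.
32 cm = 12.60 inches; × 4 = 50.39 → 50 rows.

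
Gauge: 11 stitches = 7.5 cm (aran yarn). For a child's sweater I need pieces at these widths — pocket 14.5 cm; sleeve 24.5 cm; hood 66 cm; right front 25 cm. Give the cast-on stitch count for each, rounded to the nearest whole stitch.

Rate = 11/7.5 = 1.467 sts per cm.
pocket: 14.5 × 1.467 = 21.27 → 21.
sleeve: 24.5 × 1.467 = 35.93 → 36.
hood: 66 × 1.467 = 96.80 → 97.
right front: 25 × 1.467 = 36.67 → 37.

pocket 21; sleeve 36; hood 97; right front 37.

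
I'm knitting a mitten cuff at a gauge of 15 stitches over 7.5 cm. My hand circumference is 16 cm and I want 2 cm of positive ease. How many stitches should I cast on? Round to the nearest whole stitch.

Finished = 16 + 2 = 18 cm.
15 / 7.5 = 2 sts per cm.
18.00 × 2 = 36.00 sts.

CO 36 sts.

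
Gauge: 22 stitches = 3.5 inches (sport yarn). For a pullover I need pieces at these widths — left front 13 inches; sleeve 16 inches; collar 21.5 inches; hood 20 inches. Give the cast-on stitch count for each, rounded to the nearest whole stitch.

left front 82; sleeve 101; collar 135; hood 126.

Rate = 22/3.5 = 6.286 sts per in.
left front: 13 × 6.286 = 81.71 → 82.
sleeve: 16 × 6.286 = 100.57 → 101.
collar: 21.5 × 6.286 = 135.14 → 135.
hood: 20 × 6.286 = 125.71 → 126.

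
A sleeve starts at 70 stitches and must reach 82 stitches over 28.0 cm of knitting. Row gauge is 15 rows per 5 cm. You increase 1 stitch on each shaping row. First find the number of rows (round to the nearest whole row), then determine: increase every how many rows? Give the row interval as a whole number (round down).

Increase every 7th row.

Rows = 28.0 × 3 = 84.0 → 84 rows.
Stitches to add: 12 → 12 shaping rows (at 1 st each).
84 / 12 = 7.00 → every 7 rows.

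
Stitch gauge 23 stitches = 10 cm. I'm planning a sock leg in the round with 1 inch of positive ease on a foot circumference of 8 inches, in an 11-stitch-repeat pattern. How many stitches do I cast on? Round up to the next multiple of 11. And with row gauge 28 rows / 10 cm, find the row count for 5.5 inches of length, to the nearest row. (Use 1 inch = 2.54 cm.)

Cast on 55 stitches; work 39 rows.

Finished = 8 + 1 = 9 inches.
9 inches × 2.54 = 22.86 cm.
23/10 = 2.3 sts per cm; 22.86 × 2.3 = 52.58 sts.
Next multiple of 11 → 55.
5.5 inches = 13.97 cm; × 2.8 = 39.12 → 39 rows.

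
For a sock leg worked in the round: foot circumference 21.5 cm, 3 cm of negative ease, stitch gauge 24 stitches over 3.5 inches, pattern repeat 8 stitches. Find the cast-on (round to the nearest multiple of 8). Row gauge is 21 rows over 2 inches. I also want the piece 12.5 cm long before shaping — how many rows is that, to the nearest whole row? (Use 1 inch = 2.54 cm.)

Cast on 48 stitches; work 52 rows.

Finished = 21.5 − 3 = 18.5 cm.
18.5 cm × 1/2.54 = 7.28 inches.
24/3.5 = 6.857 sts per in; 7.28 × 6.857 = 49.94 sts.
Nearest multiple of 8 → 48.
12.5 cm = 4.92 inches; × 10.5 = 51.67 → 52 rows.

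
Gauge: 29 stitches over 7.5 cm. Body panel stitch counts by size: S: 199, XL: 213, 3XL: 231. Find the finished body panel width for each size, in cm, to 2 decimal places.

29/7.5 = 3.867 sts per cm.
S: 199 / 3.867 = 51.466 → 51.47 cm.
XL: 213 / 3.867 = 55.086 → 55.09 cm.
3XL: 231 / 3.867 = 59.741 → 59.74 cm.

S 51.47 cm; XL 55.09 cm; 3XL 59.74 cm.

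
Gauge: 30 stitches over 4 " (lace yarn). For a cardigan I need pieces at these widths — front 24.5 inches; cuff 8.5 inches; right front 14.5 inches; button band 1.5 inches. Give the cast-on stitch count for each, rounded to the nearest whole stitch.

front 184; cuff 64; right front 109; button band 11.

Rate = 30/4 = 7.5 sts per in.
front: 24.5 × 7.5 = 183.75 → 184.
cuff: 8.5 × 7.5 = 63.75 → 64.
right front: 14.5 × 7.5 = 108.75 → 109.
button band: 1.5 × 7.5 = 11.25 → 11.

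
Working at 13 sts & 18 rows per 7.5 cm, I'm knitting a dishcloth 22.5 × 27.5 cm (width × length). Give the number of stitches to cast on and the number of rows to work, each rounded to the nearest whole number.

Cast on 39 stitches and work 66 rows.

Stitch gauge = 13/7.5 = 1.733 sts/cm; 22.5 × 1.733 = 39.00 → 39 sts.
Row gauge = 18/7.5 = 2.4 rows/cm; 27.5 × 2.4 = 66.00 → 66 rows.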